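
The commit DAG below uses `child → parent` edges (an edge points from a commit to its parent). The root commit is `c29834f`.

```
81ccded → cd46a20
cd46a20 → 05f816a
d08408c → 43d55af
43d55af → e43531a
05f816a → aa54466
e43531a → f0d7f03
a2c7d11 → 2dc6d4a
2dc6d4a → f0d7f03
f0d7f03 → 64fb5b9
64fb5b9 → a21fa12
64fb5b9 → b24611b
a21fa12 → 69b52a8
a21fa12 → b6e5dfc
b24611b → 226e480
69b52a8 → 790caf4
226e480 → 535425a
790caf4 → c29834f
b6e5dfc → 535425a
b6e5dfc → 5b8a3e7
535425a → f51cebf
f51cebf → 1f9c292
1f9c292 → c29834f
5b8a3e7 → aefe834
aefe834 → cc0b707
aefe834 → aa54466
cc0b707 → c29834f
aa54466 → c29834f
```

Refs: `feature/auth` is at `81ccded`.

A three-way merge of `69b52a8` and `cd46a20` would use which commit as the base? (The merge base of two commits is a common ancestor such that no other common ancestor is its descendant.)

c29834f

Ancestors of 69b52a8: {69b52a8, 790caf4, c29834f}.
Ancestors of cd46a20: {05f816a, aa54466, c29834f, cd46a20}.
Common ancestors: {c29834f}.
The only common ancestor is c29834f, so it is the merge base.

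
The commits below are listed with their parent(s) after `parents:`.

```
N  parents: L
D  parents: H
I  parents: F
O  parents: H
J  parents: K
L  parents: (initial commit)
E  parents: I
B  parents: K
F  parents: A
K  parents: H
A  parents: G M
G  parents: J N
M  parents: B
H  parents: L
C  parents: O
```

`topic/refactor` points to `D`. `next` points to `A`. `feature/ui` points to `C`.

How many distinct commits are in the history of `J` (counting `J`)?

Walking parent pointers from J: reachable set = {H, J, K, L}.
That is 4 commits.

4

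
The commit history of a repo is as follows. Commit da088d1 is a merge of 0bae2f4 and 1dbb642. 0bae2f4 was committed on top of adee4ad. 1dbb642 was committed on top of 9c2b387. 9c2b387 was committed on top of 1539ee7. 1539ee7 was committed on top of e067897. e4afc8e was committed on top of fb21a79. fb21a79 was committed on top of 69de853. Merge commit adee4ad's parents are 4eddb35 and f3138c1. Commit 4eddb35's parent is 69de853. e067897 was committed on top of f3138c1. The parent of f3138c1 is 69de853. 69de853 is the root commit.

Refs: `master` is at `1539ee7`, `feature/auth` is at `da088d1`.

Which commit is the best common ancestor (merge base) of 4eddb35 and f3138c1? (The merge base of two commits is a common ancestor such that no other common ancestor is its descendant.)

Ancestors of 4eddb35: {4eddb35, 69de853}.
Ancestors of f3138c1: {69de853, f3138c1}.
Common ancestors: {69de853}.
The only common ancestor is 69de853, so it is the merge base.

69de853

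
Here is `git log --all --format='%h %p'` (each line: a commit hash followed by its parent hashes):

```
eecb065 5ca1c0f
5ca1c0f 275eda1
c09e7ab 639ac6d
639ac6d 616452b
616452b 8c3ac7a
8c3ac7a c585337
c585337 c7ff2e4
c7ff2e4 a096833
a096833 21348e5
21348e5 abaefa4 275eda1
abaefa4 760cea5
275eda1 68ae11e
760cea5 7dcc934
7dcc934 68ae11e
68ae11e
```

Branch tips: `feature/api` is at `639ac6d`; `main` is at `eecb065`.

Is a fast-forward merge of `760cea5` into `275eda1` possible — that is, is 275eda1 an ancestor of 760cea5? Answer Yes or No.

A fast-forward from 275eda1 to 760cea5 is possible iff 275eda1 is an ancestor of 760cea5.
Ancestors of 760cea5: {68ae11e, 760cea5, 7dcc934}.
275eda1 is not among them, so fast-forward is not possible.

No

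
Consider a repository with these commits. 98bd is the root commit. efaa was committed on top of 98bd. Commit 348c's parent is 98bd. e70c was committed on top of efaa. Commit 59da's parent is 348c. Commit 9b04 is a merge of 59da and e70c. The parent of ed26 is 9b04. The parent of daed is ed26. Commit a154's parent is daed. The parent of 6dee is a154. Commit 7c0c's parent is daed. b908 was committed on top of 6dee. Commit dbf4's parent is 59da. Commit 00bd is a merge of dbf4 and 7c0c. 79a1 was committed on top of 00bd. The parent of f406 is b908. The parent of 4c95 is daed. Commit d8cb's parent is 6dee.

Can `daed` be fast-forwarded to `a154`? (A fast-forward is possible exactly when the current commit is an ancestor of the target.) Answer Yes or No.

A fast-forward from daed to a154 is possible iff daed is an ancestor of a154.
Ancestors of a154: {348c, 59da, 98bd, 9b04, a154, daed, e70c, ed26, efaa}.
daed is among them, so fast-forward is possible.

Yes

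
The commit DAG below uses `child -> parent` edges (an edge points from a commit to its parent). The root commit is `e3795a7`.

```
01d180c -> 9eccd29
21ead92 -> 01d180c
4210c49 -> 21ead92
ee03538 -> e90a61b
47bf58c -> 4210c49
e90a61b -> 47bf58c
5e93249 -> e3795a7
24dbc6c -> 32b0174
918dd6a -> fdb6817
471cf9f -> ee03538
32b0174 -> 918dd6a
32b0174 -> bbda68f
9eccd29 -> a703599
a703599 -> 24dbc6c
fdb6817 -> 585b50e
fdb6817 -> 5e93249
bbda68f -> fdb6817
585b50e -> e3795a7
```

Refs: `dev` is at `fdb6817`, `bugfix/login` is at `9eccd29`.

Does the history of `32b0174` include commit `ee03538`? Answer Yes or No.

Ancestors of 32b0174: {32b0174, 585b50e, 5e93249, 918dd6a, bbda68f, e3795a7, fdb6817}.
ee03538 is not in that set, so it is not an ancestor of 32b0174.

No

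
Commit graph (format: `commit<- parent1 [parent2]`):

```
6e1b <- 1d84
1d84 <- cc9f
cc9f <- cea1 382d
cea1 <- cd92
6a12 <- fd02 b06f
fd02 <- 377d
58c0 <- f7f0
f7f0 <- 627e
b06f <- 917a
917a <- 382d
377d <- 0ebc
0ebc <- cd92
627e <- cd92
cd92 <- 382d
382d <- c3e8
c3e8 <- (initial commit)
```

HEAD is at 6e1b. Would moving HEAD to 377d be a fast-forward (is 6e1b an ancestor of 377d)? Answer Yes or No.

A fast-forward from 6e1b to 377d is possible iff 6e1b is an ancestor of 377d.
Ancestors of 377d: {0ebc, 377d, 382d, c3e8, cd92}.
6e1b is not among them, so fast-forward is not possible.

No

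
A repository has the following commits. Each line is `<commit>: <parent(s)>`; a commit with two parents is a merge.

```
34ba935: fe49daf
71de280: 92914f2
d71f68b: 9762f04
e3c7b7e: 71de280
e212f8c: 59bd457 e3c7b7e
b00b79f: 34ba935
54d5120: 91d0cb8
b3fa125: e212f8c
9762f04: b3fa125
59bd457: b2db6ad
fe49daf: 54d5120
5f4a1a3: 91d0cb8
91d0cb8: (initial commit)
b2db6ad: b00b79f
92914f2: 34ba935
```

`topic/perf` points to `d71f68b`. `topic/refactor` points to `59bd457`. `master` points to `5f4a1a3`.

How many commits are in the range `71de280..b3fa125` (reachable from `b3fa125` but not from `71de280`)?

Reachable from b3fa125: {34ba935, 54d5120, 59bd457, 71de280, 91d0cb8, 92914f2, b00b79f, b2db6ad, b3fa125, e212f8c, e3c7b7e, fe49daf}.
Reachable from 71de280: {34ba935, 54d5120, 71de280, 91d0cb8, 92914f2, fe49daf}.
In b3fa125's history but not 71de280's: {59bd457, b00b79f, b2db6ad, b3fa125, e212f8c, e3c7b7e} — 6 commits.

6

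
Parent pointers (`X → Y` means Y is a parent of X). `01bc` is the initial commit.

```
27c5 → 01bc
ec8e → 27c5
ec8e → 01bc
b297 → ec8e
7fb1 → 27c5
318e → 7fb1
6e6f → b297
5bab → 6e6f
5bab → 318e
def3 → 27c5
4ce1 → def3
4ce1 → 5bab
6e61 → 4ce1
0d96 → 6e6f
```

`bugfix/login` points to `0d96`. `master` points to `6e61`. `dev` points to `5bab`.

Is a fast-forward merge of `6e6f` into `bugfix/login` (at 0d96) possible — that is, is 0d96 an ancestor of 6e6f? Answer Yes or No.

No

A fast-forward from 0d96 to 6e6f is possible iff 0d96 is an ancestor of 6e6f.
Ancestors of 6e6f: {01bc, 27c5, 6e6f, b297, ec8e}.
0d96 is not among them, so fast-forward is not possible.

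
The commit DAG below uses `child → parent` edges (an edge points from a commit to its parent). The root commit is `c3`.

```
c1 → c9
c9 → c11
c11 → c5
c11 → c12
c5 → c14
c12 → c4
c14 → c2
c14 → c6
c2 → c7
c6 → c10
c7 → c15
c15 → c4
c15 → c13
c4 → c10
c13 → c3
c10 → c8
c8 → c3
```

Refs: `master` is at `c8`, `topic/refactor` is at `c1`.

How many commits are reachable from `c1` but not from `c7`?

Reachable from c1: {c1, c10, c11, c12, c13, c14, c15, c2, c3, c4, c5, c6, c7, c8, c9}.
Reachable from c7: {c10, c13, c15, c3, c4, c7, c8}.
In c1's history but not c7's: {c1, c11, c12, c14, c2, c5, c6, c9} — 8 commits.

8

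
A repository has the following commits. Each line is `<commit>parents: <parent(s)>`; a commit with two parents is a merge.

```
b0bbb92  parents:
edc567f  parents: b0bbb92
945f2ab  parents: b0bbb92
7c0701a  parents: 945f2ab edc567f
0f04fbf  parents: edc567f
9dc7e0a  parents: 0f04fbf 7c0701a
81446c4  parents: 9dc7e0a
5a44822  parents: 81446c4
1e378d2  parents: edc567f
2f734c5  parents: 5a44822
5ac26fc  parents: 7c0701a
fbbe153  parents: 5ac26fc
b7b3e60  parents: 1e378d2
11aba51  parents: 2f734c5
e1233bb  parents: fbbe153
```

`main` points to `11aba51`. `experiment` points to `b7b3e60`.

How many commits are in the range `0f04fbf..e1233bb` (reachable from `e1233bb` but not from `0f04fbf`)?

Reachable from e1233bb: {5ac26fc, 7c0701a, 945f2ab, b0bbb92, e1233bb, edc567f, fbbe153}.
Reachable from 0f04fbf: {0f04fbf, b0bbb92, edc567f}.
In e1233bb's history but not 0f04fbf's: {5ac26fc, 7c0701a, 945f2ab, e1233bb, fbbe153} — 5 commits.

5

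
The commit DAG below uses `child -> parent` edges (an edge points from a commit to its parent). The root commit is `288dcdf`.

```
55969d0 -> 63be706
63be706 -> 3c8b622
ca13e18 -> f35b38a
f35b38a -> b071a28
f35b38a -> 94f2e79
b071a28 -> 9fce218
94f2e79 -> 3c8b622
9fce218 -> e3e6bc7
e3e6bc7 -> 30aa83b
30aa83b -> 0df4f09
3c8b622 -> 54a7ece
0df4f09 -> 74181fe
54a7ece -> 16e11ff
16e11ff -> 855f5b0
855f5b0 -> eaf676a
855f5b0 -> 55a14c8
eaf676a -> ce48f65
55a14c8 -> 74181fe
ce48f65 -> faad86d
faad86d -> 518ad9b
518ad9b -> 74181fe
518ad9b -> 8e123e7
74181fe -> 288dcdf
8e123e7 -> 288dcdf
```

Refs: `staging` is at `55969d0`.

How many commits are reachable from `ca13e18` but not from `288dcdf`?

19

Reachable from ca13e18: {0df4f09, 16e11ff, 288dcdf, 30aa83b, 3c8b622, 518ad9b, 54a7ece, 55a14c8, 74181fe, 855f5b0, 8e123e7, 94f2e79, 9fce218, b071a28, ca13e18, ce48f65, e3e6bc7, eaf676a, f35b38a, faad86d}.
Reachable from 288dcdf: {288dcdf}.
In ca13e18's history but not 288dcdf's: {0df4f09, 16e11ff, 30aa83b, 3c8b622, 518ad9b, 54a7ece, 55a14c8, 74181fe, 855f5b0, 8e123e7, 94f2e79, 9fce218, b071a28, ca13e18, ce48f65, e3e6bc7, eaf676a, f35b38a, faad86d} — 19 commits.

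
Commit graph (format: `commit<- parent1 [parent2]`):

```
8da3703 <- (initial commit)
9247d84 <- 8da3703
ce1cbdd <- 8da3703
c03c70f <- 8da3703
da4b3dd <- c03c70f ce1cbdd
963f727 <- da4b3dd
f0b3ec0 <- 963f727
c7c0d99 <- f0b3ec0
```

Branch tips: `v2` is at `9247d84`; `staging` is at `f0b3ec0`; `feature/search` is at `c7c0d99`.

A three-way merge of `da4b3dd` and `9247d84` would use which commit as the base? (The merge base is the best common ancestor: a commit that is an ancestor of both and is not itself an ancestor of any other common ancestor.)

8da3703

Ancestors of da4b3dd: {8da3703, c03c70f, ce1cbdd, da4b3dd}.
Ancestors of 9247d84: {8da3703, 9247d84}.
Common ancestors: {8da3703}.
The only common ancestor is 8da3703, so it is the merge base.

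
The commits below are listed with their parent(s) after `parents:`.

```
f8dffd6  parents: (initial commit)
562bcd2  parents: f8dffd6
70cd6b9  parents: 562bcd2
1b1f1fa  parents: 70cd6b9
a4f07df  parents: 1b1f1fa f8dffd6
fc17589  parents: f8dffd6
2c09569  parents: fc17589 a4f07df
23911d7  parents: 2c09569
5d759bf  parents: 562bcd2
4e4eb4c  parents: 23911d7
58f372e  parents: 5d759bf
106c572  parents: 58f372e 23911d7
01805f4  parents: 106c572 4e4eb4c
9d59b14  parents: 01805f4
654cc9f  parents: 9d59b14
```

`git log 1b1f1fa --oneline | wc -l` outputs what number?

4

Walking parent pointers from 1b1f1fa: reachable set = {1b1f1fa, 562bcd2, 70cd6b9, f8dffd6}.
That is 4 commits.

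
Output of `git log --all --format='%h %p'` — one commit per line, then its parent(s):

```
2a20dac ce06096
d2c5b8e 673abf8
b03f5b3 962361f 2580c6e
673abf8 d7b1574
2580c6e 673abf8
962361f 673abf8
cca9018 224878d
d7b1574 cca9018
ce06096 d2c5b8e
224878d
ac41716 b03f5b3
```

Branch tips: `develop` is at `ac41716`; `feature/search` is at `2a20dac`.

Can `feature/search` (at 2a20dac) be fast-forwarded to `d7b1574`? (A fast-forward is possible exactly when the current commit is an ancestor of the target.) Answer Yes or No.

No

A fast-forward from 2a20dac to d7b1574 is possible iff 2a20dac is an ancestor of d7b1574.
Ancestors of d7b1574: {224878d, cca9018, d7b1574}.
2a20dac is not among them, so fast-forward is not possible.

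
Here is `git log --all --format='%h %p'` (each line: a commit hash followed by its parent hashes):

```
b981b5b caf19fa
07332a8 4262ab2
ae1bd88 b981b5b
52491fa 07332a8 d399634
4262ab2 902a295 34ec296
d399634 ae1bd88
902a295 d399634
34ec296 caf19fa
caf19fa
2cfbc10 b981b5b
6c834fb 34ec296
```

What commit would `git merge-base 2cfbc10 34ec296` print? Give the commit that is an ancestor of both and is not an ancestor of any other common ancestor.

caf19fa

Ancestors of 2cfbc10: {2cfbc10, b981b5b, caf19fa}.
Ancestors of 34ec296: {34ec296, caf19fa}.
Common ancestors: {caf19fa}.
The only common ancestor is caf19fa, so it is the merge base.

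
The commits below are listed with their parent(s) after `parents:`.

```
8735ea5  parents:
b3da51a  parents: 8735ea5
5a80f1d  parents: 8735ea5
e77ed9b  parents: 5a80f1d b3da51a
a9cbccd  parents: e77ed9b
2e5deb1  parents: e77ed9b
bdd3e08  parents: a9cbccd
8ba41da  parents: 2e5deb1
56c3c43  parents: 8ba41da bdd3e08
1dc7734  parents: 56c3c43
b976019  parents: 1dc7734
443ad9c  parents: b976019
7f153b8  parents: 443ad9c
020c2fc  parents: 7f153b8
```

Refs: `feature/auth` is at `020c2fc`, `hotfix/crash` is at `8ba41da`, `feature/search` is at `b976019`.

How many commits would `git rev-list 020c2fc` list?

Walking parent pointers from 020c2fc: reachable set = {020c2fc, 1dc7734, 2e5deb1, 443ad9c, 56c3c43, 5a80f1d, 7f153b8, 8735ea5, 8ba41da, a9cbccd, b3da51a, b976019, bdd3e08, e77ed9b}.
That is 14 commits.

14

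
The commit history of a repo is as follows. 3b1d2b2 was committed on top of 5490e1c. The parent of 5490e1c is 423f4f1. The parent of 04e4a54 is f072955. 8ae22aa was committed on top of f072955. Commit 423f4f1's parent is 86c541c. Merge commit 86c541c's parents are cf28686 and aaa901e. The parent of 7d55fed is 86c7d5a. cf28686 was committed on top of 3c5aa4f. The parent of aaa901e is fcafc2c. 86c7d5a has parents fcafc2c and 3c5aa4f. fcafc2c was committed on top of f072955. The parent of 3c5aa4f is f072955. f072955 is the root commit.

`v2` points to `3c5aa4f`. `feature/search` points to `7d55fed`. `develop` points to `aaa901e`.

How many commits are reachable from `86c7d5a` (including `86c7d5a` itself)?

4

Walking parent pointers from 86c7d5a: reachable set = {3c5aa4f, 86c7d5a, f072955, fcafc2c}.
That is 4 commits.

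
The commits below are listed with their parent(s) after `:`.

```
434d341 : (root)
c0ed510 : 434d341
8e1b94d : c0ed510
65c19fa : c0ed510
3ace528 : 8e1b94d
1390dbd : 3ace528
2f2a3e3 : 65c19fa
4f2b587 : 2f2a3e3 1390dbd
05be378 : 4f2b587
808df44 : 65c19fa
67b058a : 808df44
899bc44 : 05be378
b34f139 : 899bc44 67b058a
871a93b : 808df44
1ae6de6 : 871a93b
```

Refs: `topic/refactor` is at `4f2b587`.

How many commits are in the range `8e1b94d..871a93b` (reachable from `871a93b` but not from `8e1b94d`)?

3

Reachable from 871a93b: {434d341, 65c19fa, 808df44, 871a93b, c0ed510}.
Reachable from 8e1b94d: {434d341, 8e1b94d, c0ed510}.
In 871a93b's history but not 8e1b94d's: {65c19fa, 808df44, 871a93b} — 3 commits.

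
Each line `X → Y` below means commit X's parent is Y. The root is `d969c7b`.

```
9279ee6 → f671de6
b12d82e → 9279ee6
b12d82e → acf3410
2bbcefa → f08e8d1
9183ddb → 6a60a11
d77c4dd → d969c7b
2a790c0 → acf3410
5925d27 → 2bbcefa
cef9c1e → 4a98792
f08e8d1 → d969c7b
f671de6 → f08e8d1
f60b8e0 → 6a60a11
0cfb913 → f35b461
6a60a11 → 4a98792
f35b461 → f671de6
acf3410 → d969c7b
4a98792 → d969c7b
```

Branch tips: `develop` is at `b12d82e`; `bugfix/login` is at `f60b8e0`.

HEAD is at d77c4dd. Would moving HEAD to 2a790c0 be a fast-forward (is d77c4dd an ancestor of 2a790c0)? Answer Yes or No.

No

A fast-forward from d77c4dd to 2a790c0 is possible iff d77c4dd is an ancestor of 2a790c0.
Ancestors of 2a790c0: {2a790c0, acf3410, d969c7b}.
d77c4dd is not among them, so fast-forward is not possible.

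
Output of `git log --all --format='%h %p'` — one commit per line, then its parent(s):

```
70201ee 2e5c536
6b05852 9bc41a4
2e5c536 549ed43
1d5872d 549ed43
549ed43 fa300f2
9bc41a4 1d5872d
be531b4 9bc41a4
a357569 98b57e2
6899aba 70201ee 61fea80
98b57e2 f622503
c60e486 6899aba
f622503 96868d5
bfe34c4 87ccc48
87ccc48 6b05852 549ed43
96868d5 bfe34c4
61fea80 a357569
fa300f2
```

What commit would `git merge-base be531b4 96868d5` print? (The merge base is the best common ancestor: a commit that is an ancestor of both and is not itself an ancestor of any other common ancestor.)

9bc41a4

Ancestors of be531b4: {1d5872d, 549ed43, 9bc41a4, be531b4, fa300f2}.
Ancestors of 96868d5: {1d5872d, 549ed43, 6b05852, 87ccc48, 96868d5, 9bc41a4, bfe34c4, fa300f2}.
Common ancestors: {1d5872d, 549ed43, 9bc41a4, fa300f2}.
Among these, 9bc41a4 is not an ancestor of any other common ancestor — it is the merge base.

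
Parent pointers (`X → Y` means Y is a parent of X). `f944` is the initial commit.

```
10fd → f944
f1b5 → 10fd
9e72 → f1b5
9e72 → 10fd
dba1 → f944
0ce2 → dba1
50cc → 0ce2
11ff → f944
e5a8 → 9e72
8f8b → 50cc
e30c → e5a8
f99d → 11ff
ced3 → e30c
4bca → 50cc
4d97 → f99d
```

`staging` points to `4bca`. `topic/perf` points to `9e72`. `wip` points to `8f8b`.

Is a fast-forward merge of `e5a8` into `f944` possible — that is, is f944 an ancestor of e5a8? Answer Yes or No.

A fast-forward from f944 to e5a8 is possible iff f944 is an ancestor of e5a8.
Ancestors of e5a8: {10fd, 9e72, e5a8, f1b5, f944}.
f944 is among them, so fast-forward is possible.

Yes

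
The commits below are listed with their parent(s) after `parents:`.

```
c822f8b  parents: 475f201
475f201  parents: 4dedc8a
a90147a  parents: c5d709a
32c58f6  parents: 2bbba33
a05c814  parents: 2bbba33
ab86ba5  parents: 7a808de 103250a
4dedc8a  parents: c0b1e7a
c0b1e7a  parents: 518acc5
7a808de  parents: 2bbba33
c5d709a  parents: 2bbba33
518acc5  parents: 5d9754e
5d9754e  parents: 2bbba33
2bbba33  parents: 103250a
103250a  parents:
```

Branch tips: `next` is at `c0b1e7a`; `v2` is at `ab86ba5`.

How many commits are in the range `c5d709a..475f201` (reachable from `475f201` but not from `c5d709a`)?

Reachable from 475f201: {103250a, 2bbba33, 475f201, 4dedc8a, 518acc5, 5d9754e, c0b1e7a}.
Reachable from c5d709a: {103250a, 2bbba33, c5d709a}.
In 475f201's history but not c5d709a's: {475f201, 4dedc8a, 518acc5, 5d9754e, c0b1e7a} — 5 commits.

5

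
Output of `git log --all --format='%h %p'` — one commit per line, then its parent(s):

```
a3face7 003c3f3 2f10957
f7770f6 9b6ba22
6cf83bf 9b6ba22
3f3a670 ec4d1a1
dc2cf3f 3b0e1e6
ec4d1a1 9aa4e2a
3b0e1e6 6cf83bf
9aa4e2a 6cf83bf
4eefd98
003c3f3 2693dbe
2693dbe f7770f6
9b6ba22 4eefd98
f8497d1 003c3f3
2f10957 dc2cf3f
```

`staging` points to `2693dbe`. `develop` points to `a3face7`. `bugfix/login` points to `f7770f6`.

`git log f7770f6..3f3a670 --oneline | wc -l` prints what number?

Reachable from 3f3a670: {3f3a670, 4eefd98, 6cf83bf, 9aa4e2a, 9b6ba22, ec4d1a1}.
Reachable from f7770f6: {4eefd98, 9b6ba22, f7770f6}.
In 3f3a670's history but not f7770f6's: {3f3a670, 6cf83bf, 9aa4e2a, ec4d1a1} — 4 commits.

4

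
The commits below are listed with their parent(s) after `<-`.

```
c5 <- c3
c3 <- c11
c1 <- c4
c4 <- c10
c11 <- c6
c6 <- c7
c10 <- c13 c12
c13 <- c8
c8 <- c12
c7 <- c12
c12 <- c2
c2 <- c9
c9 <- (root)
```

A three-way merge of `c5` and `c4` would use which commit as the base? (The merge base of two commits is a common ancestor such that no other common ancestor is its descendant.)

c12

Ancestors of c5: {c11, c12, c2, c3, c5, c6, c7, c9}.
Ancestors of c4: {c10, c12, c13, c2, c4, c8, c9}.
Common ancestors: {c12, c2, c9}.
Among these, c12 is not an ancestor of any other common ancestor — it is the merge base.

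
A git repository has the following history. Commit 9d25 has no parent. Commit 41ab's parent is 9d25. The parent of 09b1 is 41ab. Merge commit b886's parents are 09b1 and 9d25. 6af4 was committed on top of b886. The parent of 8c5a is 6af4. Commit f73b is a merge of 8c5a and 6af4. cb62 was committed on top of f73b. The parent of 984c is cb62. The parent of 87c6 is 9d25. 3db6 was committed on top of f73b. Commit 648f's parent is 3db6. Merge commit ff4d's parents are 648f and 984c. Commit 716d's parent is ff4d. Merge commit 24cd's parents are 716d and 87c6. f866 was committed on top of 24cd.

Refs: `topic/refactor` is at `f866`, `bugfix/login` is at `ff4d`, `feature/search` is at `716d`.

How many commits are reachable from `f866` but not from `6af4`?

Reachable from f866: {09b1, 24cd, 3db6, 41ab, 648f, 6af4, 716d, 87c6, 8c5a, 984c, 9d25, b886, cb62, f73b, f866, ff4d}.
Reachable from 6af4: {09b1, 41ab, 6af4, 9d25, b886}.
In f866's history but not 6af4's: {24cd, 3db6, 648f, 716d, 87c6, 8c5a, 984c, cb62, f73b, f866, ff4d} — 11 commits.

11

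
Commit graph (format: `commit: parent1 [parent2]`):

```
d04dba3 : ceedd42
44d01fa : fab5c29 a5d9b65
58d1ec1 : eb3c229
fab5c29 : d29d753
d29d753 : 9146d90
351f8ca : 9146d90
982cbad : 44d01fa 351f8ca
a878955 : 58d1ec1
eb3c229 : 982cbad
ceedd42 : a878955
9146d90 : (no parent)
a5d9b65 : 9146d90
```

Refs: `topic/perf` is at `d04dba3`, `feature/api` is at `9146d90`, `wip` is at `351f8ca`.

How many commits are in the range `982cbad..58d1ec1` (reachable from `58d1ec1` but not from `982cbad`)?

2

Reachable from 58d1ec1: {351f8ca, 44d01fa, 58d1ec1, 9146d90, 982cbad, a5d9b65, d29d753, eb3c229, fab5c29}.
Reachable from 982cbad: {351f8ca, 44d01fa, 9146d90, 982cbad, a5d9b65, d29d753, fab5c29}.
In 58d1ec1's history but not 982cbad's: {58d1ec1, eb3c229} — 2 commits.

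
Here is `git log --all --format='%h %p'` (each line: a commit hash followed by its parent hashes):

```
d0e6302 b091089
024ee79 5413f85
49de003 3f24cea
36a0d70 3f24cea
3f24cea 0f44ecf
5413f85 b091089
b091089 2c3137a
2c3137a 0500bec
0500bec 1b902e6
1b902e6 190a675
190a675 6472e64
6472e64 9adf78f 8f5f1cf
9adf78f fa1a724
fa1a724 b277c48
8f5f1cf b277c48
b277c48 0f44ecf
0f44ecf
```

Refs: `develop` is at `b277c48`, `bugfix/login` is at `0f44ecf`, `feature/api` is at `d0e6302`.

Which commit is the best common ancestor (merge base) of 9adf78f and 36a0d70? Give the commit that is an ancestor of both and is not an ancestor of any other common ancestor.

0f44ecf

Ancestors of 9adf78f: {0f44ecf, 9adf78f, b277c48, fa1a724}.
Ancestors of 36a0d70: {0f44ecf, 36a0d70, 3f24cea}.
Common ancestors: {0f44ecf}.
The only common ancestor is 0f44ecf, so it is the merge base.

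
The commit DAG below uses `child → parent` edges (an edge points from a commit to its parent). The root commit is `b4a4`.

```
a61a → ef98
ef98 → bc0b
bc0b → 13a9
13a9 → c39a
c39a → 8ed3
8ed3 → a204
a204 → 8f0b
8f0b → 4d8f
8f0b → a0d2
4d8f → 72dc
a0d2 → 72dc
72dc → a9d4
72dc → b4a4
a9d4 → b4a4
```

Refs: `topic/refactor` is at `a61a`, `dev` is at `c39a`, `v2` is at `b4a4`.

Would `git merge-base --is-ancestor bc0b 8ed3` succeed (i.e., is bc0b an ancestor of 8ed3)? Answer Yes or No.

Ancestors of 8ed3: {4d8f, 72dc, 8ed3, 8f0b, a0d2, a204, a9d4, b4a4}.
bc0b is not in that set, so it is not an ancestor of 8ed3.

No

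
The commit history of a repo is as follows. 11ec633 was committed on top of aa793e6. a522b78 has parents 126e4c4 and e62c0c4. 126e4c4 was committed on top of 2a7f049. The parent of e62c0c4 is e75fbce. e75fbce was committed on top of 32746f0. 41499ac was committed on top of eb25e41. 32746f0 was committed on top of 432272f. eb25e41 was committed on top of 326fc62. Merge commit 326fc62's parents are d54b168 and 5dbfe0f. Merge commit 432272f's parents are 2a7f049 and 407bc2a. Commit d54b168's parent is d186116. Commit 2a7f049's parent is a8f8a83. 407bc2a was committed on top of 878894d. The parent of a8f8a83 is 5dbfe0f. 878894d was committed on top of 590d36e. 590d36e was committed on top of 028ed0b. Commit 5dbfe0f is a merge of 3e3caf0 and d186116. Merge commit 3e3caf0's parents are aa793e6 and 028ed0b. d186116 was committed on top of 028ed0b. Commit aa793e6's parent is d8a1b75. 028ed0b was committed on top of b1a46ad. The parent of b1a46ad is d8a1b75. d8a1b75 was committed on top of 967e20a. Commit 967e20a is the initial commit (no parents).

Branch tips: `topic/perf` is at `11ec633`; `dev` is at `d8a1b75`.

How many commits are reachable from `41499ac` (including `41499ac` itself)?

12

Walking parent pointers from 41499ac: reachable set = {028ed0b, 326fc62, 3e3caf0, 41499ac, 5dbfe0f, 967e20a, aa793e6, b1a46ad, d186116, d54b168, d8a1b75, eb25e41}.
That is 12 commits.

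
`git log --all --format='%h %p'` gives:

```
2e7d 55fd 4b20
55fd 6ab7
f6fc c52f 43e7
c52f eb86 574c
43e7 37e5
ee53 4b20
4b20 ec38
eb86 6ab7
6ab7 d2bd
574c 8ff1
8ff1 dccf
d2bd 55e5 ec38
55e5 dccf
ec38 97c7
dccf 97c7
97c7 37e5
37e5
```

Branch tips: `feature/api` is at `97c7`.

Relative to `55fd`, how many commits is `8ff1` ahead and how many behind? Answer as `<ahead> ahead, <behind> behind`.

Reachable from 8ff1: {37e5, 8ff1, 97c7, dccf}.
Reachable from 55fd: {37e5, 55e5, 55fd, 6ab7, 97c7, d2bd, dccf, ec38}.
Only in 8ff1's history (ahead): {8ff1} — 1.
Only in 55fd's history (behind): {55e5, 55fd, 6ab7, d2bd, ec38} — 5.

1 ahead, 5 behind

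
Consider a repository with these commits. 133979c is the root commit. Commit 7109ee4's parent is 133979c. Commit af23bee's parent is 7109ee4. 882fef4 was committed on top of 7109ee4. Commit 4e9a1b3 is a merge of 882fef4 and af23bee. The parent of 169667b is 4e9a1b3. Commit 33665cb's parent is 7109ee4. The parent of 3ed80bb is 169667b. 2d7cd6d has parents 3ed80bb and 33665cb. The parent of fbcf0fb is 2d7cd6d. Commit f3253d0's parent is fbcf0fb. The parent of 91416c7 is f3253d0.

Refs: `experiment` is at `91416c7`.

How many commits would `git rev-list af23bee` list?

3

Walking parent pointers from af23bee: reachable set = {133979c, 7109ee4, af23bee}.
That is 3 commits.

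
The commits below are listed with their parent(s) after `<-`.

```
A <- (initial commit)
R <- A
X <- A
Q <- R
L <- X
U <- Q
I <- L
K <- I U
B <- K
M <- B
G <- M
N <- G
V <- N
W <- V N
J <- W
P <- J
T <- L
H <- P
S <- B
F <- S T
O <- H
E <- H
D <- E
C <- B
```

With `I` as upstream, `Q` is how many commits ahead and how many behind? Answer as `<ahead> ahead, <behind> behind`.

Reachable from Q: {A, Q, R}.
Reachable from I: {A, I, L, X}.
Only in Q's history (ahead): {Q, R} — 2.
Only in I's history (behind): {I, L, X} — 3.

2 ahead, 3 behind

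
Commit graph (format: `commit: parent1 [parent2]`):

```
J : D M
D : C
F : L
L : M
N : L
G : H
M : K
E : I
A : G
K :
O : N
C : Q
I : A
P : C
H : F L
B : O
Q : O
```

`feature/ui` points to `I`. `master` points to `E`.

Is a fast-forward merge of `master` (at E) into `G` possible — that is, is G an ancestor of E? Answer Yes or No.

Yes

A fast-forward from G to E is possible iff G is an ancestor of E.
Ancestors of E: {A, E, F, G, H, I, K, L, M}.
G is among them, so fast-forward is possible.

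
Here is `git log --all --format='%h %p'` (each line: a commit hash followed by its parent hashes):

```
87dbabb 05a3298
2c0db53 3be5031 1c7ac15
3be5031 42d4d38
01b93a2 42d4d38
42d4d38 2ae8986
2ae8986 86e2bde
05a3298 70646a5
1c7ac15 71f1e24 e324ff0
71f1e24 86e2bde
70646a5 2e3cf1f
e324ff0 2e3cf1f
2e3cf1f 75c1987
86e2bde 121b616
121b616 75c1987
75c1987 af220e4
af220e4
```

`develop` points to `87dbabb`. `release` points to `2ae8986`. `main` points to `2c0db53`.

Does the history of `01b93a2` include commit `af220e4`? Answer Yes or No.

Yes

Ancestors of 01b93a2 (commits reachable by following parents): {01b93a2, 121b616, 2ae8986, 42d4d38, 75c1987, 86e2bde, af220e4}.
af220e4 is in that set, so it is an ancestor of 01b93a2.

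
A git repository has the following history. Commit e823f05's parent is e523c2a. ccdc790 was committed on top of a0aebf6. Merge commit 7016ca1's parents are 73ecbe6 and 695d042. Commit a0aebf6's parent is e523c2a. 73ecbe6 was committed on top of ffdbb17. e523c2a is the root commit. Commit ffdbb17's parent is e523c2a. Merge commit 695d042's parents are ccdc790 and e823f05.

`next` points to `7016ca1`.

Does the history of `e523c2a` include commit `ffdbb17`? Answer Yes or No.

Ancestors of e523c2a: {e523c2a}.
ffdbb17 is not in that set, so it is not an ancestor of e523c2a.

No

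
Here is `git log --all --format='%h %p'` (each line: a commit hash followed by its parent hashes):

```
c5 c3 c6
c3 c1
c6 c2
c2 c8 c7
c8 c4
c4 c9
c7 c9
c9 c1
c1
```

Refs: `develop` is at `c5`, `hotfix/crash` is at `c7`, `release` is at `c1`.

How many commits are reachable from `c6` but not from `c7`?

4

Reachable from c6: {c1, c2, c4, c6, c7, c8, c9}.
Reachable from c7: {c1, c7, c9}.
In c6's history but not c7's: {c2, c4, c6, c8} — 4 commits.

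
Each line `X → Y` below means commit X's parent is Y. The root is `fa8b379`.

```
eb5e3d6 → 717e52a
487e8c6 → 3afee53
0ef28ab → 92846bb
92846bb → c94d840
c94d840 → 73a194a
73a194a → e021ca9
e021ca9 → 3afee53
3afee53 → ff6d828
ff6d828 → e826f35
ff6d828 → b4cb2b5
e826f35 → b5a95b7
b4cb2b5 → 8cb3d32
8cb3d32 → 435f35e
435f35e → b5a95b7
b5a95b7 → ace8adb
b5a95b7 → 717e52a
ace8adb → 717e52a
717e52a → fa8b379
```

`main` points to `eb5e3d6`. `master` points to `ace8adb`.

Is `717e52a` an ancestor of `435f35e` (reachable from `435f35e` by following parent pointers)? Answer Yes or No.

Ancestors of 435f35e (commits reachable by following parents): {435f35e, 717e52a, ace8adb, b5a95b7, fa8b379}.
717e52a is in that set, so it is an ancestor of 435f35e.

Yes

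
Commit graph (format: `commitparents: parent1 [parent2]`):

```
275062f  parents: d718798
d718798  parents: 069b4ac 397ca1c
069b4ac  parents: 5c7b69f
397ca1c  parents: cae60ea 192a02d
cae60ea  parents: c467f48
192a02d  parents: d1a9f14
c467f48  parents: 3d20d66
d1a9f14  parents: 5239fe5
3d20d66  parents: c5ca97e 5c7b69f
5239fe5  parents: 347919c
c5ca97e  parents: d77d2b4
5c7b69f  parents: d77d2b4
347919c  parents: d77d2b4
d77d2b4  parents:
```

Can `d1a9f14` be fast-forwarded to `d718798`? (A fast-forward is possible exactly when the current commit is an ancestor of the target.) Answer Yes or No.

Yes

A fast-forward from d1a9f14 to d718798 is possible iff d1a9f14 is an ancestor of d718798.
Ancestors of d718798: {069b4ac, 192a02d, 347919c, 397ca1c, 3d20d66, 5239fe5, 5c7b69f, c467f48, c5ca97e, cae60ea, d1a9f14, d718798, d77d2b4}.
d1a9f14 is among them, so fast-forward is possible.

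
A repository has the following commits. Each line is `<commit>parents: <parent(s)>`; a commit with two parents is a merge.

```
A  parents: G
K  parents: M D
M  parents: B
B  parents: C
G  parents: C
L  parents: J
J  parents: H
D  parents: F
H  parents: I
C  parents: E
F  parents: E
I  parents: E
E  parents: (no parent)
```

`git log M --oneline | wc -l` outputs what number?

Walking parent pointers from M: reachable set = {B, C, E, M}.
That is 4 commits.

4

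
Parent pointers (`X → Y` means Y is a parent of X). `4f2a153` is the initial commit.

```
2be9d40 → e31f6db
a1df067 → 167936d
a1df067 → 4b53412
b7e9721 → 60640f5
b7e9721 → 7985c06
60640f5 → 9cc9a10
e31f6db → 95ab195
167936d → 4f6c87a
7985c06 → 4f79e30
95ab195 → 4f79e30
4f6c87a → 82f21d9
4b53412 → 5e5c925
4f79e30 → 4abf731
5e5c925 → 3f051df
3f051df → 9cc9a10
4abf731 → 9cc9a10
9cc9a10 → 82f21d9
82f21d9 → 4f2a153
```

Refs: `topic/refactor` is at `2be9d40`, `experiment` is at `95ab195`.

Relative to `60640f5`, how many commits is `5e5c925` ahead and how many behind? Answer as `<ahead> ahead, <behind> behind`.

2 ahead, 1 behind

Reachable from 5e5c925: {3f051df, 4f2a153, 5e5c925, 82f21d9, 9cc9a10}.
Reachable from 60640f5: {4f2a153, 60640f5, 82f21d9, 9cc9a10}.
Only in 5e5c925's history (ahead): {3f051df, 5e5c925} — 2.
Only in 60640f5's history (behind): {60640f5} — 1.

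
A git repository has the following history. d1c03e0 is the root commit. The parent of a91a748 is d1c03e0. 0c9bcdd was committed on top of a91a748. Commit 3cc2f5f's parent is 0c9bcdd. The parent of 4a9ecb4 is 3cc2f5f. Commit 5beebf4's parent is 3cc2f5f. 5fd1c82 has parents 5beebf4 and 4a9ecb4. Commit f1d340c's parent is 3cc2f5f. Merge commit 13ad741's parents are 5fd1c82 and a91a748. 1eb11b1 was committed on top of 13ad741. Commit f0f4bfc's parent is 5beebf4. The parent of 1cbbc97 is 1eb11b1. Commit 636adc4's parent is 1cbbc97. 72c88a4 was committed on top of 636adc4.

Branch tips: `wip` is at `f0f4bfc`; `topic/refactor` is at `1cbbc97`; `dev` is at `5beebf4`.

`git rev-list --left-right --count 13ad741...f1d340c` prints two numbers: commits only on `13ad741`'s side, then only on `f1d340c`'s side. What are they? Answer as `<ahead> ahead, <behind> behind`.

Reachable from 13ad741: {0c9bcdd, 13ad741, 3cc2f5f, 4a9ecb4, 5beebf4, 5fd1c82, a91a748, d1c03e0}.
Reachable from f1d340c: {0c9bcdd, 3cc2f5f, a91a748, d1c03e0, f1d340c}.
Only in 13ad741's history (ahead): {13ad741, 4a9ecb4, 5beebf4, 5fd1c82} — 4.
Only in f1d340c's history (behind): {f1d340c} — 1.

4 ahead, 1 behind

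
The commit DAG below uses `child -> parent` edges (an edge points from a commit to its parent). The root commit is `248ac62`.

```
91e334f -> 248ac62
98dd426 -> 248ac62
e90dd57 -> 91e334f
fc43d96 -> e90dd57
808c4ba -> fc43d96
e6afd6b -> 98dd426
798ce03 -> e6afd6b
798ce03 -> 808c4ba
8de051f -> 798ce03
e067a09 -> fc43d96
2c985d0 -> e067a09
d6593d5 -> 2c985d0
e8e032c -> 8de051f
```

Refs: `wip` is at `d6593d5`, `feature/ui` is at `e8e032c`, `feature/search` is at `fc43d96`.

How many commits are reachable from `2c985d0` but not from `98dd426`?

Reachable from 2c985d0: {248ac62, 2c985d0, 91e334f, e067a09, e90dd57, fc43d96}.
Reachable from 98dd426: {248ac62, 98dd426}.
In 2c985d0's history but not 98dd426's: {2c985d0, 91e334f, e067a09, e90dd57, fc43d96} — 5 commits.

5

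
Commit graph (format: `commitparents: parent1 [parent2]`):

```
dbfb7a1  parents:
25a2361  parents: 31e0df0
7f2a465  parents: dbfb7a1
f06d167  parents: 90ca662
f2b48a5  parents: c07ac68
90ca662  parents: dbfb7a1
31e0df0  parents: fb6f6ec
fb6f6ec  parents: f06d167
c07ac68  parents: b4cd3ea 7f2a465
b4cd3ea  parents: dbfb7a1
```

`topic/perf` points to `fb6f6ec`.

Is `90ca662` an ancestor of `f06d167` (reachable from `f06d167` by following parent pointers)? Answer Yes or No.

Yes

Ancestors of f06d167 (commits reachable by following parents): {90ca662, dbfb7a1, f06d167}.
90ca662 is in that set, so it is an ancestor of f06d167.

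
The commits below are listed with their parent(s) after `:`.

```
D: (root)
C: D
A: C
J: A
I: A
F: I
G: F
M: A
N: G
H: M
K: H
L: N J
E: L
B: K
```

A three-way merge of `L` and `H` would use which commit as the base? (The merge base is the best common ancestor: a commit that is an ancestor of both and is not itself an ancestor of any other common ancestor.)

A

Ancestors of L: {A, C, D, F, G, I, J, L, N}.
Ancestors of H: {A, C, D, H, M}.
Common ancestors: {A, C, D}.
Among these, A is not an ancestor of any other common ancestor — it is the merge base.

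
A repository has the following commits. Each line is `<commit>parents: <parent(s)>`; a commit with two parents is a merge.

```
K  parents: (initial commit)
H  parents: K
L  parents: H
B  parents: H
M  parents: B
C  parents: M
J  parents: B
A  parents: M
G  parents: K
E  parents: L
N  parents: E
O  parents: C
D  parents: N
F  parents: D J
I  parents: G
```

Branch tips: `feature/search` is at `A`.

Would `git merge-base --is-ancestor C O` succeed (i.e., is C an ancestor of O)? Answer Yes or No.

Ancestors of O (commits reachable by following parents): {B, C, H, K, M, O}.
C is in that set, so it is an ancestor of O.

Yes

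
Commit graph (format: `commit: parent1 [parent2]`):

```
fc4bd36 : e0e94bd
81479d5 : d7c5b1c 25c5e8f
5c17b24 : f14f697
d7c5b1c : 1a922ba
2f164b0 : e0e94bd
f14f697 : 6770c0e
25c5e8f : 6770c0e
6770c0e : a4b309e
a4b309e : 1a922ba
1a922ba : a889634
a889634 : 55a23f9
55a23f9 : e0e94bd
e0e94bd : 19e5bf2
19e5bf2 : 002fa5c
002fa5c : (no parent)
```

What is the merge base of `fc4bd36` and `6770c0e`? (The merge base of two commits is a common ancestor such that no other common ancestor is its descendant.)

e0e94bd

Ancestors of fc4bd36: {002fa5c, 19e5bf2, e0e94bd, fc4bd36}.
Ancestors of 6770c0e: {002fa5c, 19e5bf2, 1a922ba, 55a23f9, 6770c0e, a4b309e, a889634, e0e94bd}.
Common ancestors: {002fa5c, 19e5bf2, e0e94bd}.
Among these, e0e94bd is not an ancestor of any other common ancestor — it is the merge base.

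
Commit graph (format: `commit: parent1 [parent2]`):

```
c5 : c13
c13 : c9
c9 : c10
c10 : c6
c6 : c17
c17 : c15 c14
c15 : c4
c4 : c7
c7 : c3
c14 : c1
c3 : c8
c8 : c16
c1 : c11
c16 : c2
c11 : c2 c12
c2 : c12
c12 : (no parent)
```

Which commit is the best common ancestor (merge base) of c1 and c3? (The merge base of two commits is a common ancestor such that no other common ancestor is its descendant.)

Ancestors of c1: {c1, c11, c12, c2}.
Ancestors of c3: {c12, c16, c2, c3, c8}.
Common ancestors: {c12, c2}.
Among these, c2 is not an ancestor of any other common ancestor — it is the merge base.

c2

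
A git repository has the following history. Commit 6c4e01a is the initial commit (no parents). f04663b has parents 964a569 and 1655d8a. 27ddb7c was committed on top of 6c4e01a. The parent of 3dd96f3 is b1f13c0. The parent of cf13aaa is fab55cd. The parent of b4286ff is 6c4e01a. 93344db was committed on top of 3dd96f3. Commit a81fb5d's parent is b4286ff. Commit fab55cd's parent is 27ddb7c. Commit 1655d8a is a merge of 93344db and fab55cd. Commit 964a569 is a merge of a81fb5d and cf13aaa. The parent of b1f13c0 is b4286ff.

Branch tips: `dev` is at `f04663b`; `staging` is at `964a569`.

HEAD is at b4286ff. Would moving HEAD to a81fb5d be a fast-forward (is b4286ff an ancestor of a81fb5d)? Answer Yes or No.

A fast-forward from b4286ff to a81fb5d is possible iff b4286ff is an ancestor of a81fb5d.
Ancestors of a81fb5d: {6c4e01a, a81fb5d, b4286ff}.
b4286ff is among them, so fast-forward is possible.

Yes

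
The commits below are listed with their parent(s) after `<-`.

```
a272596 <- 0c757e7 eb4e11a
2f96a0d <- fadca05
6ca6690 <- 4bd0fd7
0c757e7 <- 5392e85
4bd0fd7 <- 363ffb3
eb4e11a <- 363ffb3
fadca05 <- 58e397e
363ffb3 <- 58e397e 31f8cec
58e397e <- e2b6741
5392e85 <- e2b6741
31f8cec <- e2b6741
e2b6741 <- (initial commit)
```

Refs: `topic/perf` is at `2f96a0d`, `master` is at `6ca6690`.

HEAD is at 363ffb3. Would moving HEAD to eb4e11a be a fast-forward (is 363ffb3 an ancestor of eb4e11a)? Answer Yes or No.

A fast-forward from 363ffb3 to eb4e11a is possible iff 363ffb3 is an ancestor of eb4e11a.
Ancestors of eb4e11a: {31f8cec, 363ffb3, 58e397e, e2b6741, eb4e11a}.
363ffb3 is among them, so fast-forward is possible.

Yes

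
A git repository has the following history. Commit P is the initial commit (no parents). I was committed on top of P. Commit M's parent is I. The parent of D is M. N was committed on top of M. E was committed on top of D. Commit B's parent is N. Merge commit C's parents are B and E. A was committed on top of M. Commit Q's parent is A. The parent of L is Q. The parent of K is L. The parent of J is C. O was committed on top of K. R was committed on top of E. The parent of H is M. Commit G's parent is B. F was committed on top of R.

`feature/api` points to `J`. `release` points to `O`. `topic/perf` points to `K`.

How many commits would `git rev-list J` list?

Walking parent pointers from J: reachable set = {B, C, D, E, I, J, M, N, P}.
That is 9 commits.

9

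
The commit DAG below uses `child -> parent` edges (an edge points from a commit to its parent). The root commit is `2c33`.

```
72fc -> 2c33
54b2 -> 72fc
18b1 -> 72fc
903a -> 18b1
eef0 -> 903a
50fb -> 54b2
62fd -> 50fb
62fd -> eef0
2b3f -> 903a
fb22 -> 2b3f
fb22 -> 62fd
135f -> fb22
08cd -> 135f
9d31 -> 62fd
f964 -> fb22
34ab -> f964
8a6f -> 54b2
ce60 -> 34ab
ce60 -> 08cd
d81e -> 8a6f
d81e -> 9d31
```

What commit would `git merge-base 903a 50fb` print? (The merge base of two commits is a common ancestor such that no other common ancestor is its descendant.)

Ancestors of 903a: {18b1, 2c33, 72fc, 903a}.
Ancestors of 50fb: {2c33, 50fb, 54b2, 72fc}.
Common ancestors: {2c33, 72fc}.
Among these, 72fc is not an ancestor of any other common ancestor — it is the merge base.

72fc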